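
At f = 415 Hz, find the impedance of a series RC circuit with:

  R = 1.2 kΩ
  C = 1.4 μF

Step 1 — Angular frequency: ω = 2π·f = 2π·415 = 2608 rad/s.
Step 2 — Component impedances:
  R: Z = R = 1200 Ω
  C: Z = 1/(jωC) = -j/(ω·C) = 0 - j273.9 Ω
Step 3 — Series combination: Z_total = R + C = 1200 - j273.9 Ω = 1231∠-12.9° Ω.

Z = 1200 - j273.9 Ω = 1231∠-12.9° Ω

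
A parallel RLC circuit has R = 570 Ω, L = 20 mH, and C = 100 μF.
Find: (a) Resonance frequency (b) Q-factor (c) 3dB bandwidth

Step 1 — Resonance: ω₀ = 1/√(LC) = 1/√(0.02·0.0001) = 707.1 rad/s.
Step 2 — f₀ = ω₀/(2π) = 112.5 Hz.
Step 3 — Parallel Q: Q = R/(ω₀L) = 570/(707.1·0.02) = 40.31.
Step 4 — Bandwidth: Δω = ω₀/Q = 17.54 rad/s; BW = Δω/(2π) = 2.792 Hz.

(a) f₀ = 112.5 Hz  (b) Q = 40.31  (c) BW = 2.792 Hz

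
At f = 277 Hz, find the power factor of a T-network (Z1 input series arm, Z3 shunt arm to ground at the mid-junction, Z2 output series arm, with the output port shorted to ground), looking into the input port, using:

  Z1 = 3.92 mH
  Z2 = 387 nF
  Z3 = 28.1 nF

Step 1 — Angular frequency: ω = 2π·f = 2π·277 = 1740 rad/s.
Step 2 — Component impedances:
  Z1: Z = jωL = j·1740·0.00392 = 0 + j6.823 Ω
  Z2: Z = 1/(jωC) = -j/(ω·C) = 0 - j1485 Ω
  Z3: Z = 1/(jωC) = -j/(ω·C) = 0 - j2.045e+04 Ω
Step 3 — With the output port shorted to ground, the output series arm Z2 runs from the junction to ground; the shunt arm Z3 also runs from the junction to ground. They appear in parallel: Z3 || Z2 = 0 - j1384 Ω.
Step 4 — Series with input arm Z1: Z_in = Z1 + (Z3 || Z2) = 0 - j1377 Ω = 1377∠-90.0° Ω.
Step 5 — Power factor: PF = cos(φ) = Re(Z)/|Z| = 0/1377 = 0.
Step 6 — Type: Im(Z) = -1377 ⇒ leading (phase φ = -90.0°).

PF = 0 (leading, φ = -90.0°)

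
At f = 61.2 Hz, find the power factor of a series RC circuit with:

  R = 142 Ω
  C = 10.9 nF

Step 1 — Angular frequency: ω = 2π·f = 2π·61.2 = 384.5 rad/s.
Step 2 — Component impedances:
  R: Z = R = 142 Ω
  C: Z = 1/(jωC) = -j/(ω·C) = 0 - j2.386e+05 Ω
Step 3 — Series combination: Z_total = R + C = 142 - j2.386e+05 Ω = 2.386e+05∠-90.0° Ω.
Step 4 — Power factor: PF = cos(φ) = Re(Z)/|Z| = 142/2.3858e+05 = 0.0005952.
Step 5 — Type: Im(Z) = -2.386e+05 ⇒ leading (phase φ = -90.0°).

PF = 0.0005952 (leading, φ = -90.0°)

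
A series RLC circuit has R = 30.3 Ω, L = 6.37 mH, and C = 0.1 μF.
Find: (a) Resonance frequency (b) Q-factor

Step 1 — Resonance condition Im(Z)=0 gives ω₀ = 1/√(LC).
Step 2 — ω₀ = 1/√(0.00637·1e-07) = 3.962e+04 rad/s.
Step 3 — f₀ = ω₀/(2π) = 6306 Hz.
Step 4 — Series Q: Q = ω₀L/R = 3.962e+04·0.00637/30.3 = 8.33.

(a) f₀ = 6306 Hz  (b) Q = 8.33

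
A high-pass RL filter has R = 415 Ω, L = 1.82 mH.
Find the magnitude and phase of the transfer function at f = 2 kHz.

Step 1 — Angular frequency: ω = 2π·2000 = 1.257e+04 rad/s.
Step 2 — Transfer function: H(jω) = jωL/(R + jωL).
Step 3 — Numerator jωL = j·22.87; denominator R + jωL = 415 + j22.87.
Step 4 — H = 0.003028 + j0.05494.
Step 5 — Magnitude: |H| = 0.05503 (-25.2 dB); phase: φ = 86.8°.

|H| = 0.05503 (-25.2 dB), φ = 86.8°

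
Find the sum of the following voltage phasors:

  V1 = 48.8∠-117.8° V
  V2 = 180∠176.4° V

Step 1 — Convert each phasor to rectangular form:
  V1 = 48.8·(cos(-117.8°) + j·sin(-117.8°)) = -22.76 - j43.17 V
  V2 = 180·(cos(176.4°) + j·sin(176.4°)) = -179.6 + j11.3 V
Step 2 — Sum components: V_total = -202.4 - j31.87 V.
Step 3 — Convert to polar: |V_total| = 204.9 V, ∠V_total = -171.1°.

V_total = 204.9∠-171.1° V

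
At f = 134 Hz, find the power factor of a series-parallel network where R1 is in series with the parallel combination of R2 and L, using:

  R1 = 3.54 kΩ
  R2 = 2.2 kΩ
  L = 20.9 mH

Step 1 — Angular frequency: ω = 2π·f = 2π·134 = 841.9 rad/s.
Step 2 — Component impedances:
  R1: Z = R = 3540 Ω
  R2: Z = R = 2200 Ω
  L: Z = jωL = j·841.9·0.0209 = 0 + j17.6 Ω
Step 3 — Parallel branch: R2 || L = 1/(1/R2 + 1/L) = 0.1407 + j17.6 Ω.
Step 4 — Series with R1: Z_total = R1 + (R2 || L) = 3540 + j17.6 Ω = 3540∠0.3° Ω.
Step 5 — Power factor: PF = cos(φ) = Re(Z)/|Z| = 3540/3540 = 1.
Step 6 — Type: Im(Z) = 17.6 ⇒ lagging (phase φ = 0.3°).

PF = 1 (lagging, φ = 0.3°)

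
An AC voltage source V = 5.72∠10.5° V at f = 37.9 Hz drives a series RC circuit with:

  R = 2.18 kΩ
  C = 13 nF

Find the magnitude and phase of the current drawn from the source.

Step 1 — Angular frequency: ω = 2π·f = 2π·37.9 = 238.1 rad/s.
Step 2 — Component impedances:
  R: Z = R = 2180 Ω
  C: Z = 1/(jωC) = -j/(ω·C) = 0 - j3.23e+05 Ω
Step 3 — Series combination: Z_total = R + C = 2180 - j3.23e+05 Ω = 3.23e+05∠-89.6° Ω.
Step 4 — Source phasor: V = 5.72∠10.5° V = 5.624 + j1.042 V.
Step 5 — Ohm's law: I = V / Z_total = (5.624 + j1.042) / (2180 - j3.23e+05) = -3.109e-06 + j1.743e-05 A.
Step 6 — Convert to polar: |I| = 1.771e-05 A, ∠I = 100.1°.

I = 1.771e-05∠100.1° A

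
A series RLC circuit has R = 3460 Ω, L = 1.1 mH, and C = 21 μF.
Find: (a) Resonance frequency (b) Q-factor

Step 1 — Resonance condition Im(Z)=0 gives ω₀ = 1/√(LC).
Step 2 — ω₀ = 1/√(0.0011·2.1e-05) = 6580 rad/s.
Step 3 — f₀ = ω₀/(2π) = 1047 Hz.
Step 4 — Series Q: Q = ω₀L/R = 6580·0.0011/3460 = 0.002092.

(a) f₀ = 1047 Hz  (b) Q = 0.002092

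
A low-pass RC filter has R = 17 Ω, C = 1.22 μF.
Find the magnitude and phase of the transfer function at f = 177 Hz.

Step 1 — Angular frequency: ω = 2π·177 = 1112 rad/s.
Step 2 — Transfer function: H(jω) = 1/(1 + jωRC).
Step 3 — Denominator: 1 + jωRC = 1 + j·1112·17·1.22e-06 = 1 + j0.02307.
Step 4 — H = 0.9995 - j0.02305.
Step 5 — Magnitude: |H| = 0.9997 (-0.0 dB); phase: φ = -1.3°.

|H| = 0.9997 (-0.0 dB), φ = -1.3°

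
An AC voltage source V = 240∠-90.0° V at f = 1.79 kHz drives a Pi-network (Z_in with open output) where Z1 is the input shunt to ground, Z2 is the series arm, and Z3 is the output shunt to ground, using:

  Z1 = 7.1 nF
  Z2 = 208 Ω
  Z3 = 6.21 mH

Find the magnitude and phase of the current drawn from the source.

Step 1 — Angular frequency: ω = 2π·f = 2π·1790 = 1.125e+04 rad/s.
Step 2 — Component impedances:
  Z1: Z = 1/(jωC) = -j/(ω·C) = 0 - j1.252e+04 Ω
  Z2: Z = R = 208 Ω
  Z3: Z = jωL = j·1.125e+04·0.00621 = 0 + j69.84 Ω
Step 3 — With open output, the series arm Z2 and the output shunt Z3 appear in series to ground: Z2 + Z3 = 208 + j69.84 Ω.
Step 4 — Parallel with input shunt Z1: Z_in = Z1 || (Z2 + Z3) = 210.3 + j66.72 Ω = 220.6∠17.6° Ω.
Step 5 — Source phasor: V = 240∠-90.0° V = 0 - j240 V.
Step 6 — Ohm's law: I = V / Z_total = (0 - j240) / (210.3 + j66.72) = -0.329 - j1.037 A.
Step 7 — Convert to polar: |I| = 1.088 A, ∠I = -107.6°.

I = 1.088∠-107.6° A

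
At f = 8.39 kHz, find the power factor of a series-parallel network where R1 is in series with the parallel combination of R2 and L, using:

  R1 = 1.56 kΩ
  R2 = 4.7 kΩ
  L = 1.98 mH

Step 1 — Angular frequency: ω = 2π·f = 2π·8390 = 5.272e+04 rad/s.
Step 2 — Component impedances:
  R1: Z = R = 1560 Ω
  R2: Z = R = 4700 Ω
  L: Z = jωL = j·5.272e+04·0.00198 = 0 + j104.4 Ω
Step 3 — Parallel branch: R2 || L = 1/(1/R2 + 1/L) = 2.317 + j104.3 Ω.
Step 4 — Series with R1: Z_total = R1 + (R2 || L) = 1562 + j104.3 Ω = 1566∠3.8° Ω.
Step 5 — Power factor: PF = cos(φ) = Re(Z)/|Z| = 1562.3/1565.8 = 0.9978.
Step 6 — Type: Im(Z) = 104.3 ⇒ lagging (phase φ = 3.8°).

PF = 0.9978 (lagging, φ = 3.8°)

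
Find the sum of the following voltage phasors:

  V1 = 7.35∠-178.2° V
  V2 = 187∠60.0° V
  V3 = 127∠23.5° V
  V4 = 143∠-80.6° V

Step 1 — Convert each phasor to rectangular form:
  V1 = 7.35·(cos(-178.2°) + j·sin(-178.2°)) = -7.346 - j0.2309 V
  V2 = 187·(cos(60.0°) + j·sin(60.0°)) = 93.5 + j161.9 V
  V3 = 127·(cos(23.5°) + j·sin(23.5°)) = 116.5 + j50.64 V
  V4 = 143·(cos(-80.6°) + j·sin(-80.6°)) = 23.36 - j141.1 V
Step 2 — Sum components: V_total = 226 + j71.28 V.
Step 3 — Convert to polar: |V_total| = 237 V, ∠V_total = 17.5°.

V_total = 237∠17.5° V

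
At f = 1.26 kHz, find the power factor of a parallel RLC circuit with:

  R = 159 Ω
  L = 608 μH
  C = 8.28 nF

Step 1 — Angular frequency: ω = 2π·f = 2π·1260 = 7917 rad/s.
Step 2 — Component impedances:
  R: Z = R = 159 Ω
  L: Z = jωL = j·7917·0.000608 = 0 + j4.813 Ω
  C: Z = 1/(jωC) = -j/(ω·C) = 0 - j1.526e+04 Ω
Step 3 — Parallel combination: 1/Z_total = 1/R + 1/L + 1/C; Z_total = 0.1457 + j4.811 Ω = 4.813∠88.3° Ω.
Step 4 — Power factor: PF = cos(φ) = Re(Z)/|Z| = 0.1457/4.813 = 0.03027.
Step 5 — Type: Im(Z) = 4.811 ⇒ lagging (phase φ = 88.3°).

PF = 0.03027 (lagging, φ = 88.3°)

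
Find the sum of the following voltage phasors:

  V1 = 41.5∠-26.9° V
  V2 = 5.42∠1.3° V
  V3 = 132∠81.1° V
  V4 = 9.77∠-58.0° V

Step 1 — Convert each phasor to rectangular form:
  V1 = 41.5·(cos(-26.9°) + j·sin(-26.9°)) = 37.01 - j18.78 V
  V2 = 5.42·(cos(1.3°) + j·sin(1.3°)) = 5.419 + j0.123 V
  V3 = 132·(cos(81.1°) + j·sin(81.1°)) = 20.42 + j130.4 V
  V4 = 9.77·(cos(-58.0°) + j·sin(-58.0°)) = 5.177 - j8.285 V
Step 2 — Sum components: V_total = 68.03 + j103.5 V.
Step 3 — Convert to polar: |V_total| = 123.8 V, ∠V_total = 56.7°.

V_total = 123.8∠56.7° V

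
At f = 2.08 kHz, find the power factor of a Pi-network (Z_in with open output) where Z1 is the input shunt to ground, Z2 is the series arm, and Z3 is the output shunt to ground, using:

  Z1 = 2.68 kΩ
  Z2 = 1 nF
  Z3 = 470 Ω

Step 1 — Angular frequency: ω = 2π·f = 2π·2080 = 1.307e+04 rad/s.
Step 2 — Component impedances:
  Z1: Z = R = 2680 Ω
  Z2: Z = 1/(jωC) = -j/(ω·C) = 0 - j7.652e+04 Ω
  Z3: Z = R = 470 Ω
Step 3 — With open output, the series arm Z2 and the output shunt Z3 appear in series to ground: Z2 + Z3 = 470 - j7.652e+04 Ω.
Step 4 — Parallel with input shunt Z1: Z_in = Z1 || (Z2 + Z3) = 2676 - j93.71 Ω = 2678∠-2.0° Ω.
Step 5 — Power factor: PF = cos(φ) = Re(Z)/|Z| = 2676.1/2677.8 = 0.9994.
Step 6 — Type: Im(Z) = -93.71 ⇒ leading (phase φ = -2.0°).

PF = 0.9994 (leading, φ = -2.0°)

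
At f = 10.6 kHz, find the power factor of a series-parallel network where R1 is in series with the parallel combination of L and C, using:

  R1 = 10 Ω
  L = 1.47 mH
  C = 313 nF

Step 1 — Angular frequency: ω = 2π·f = 2π·1.06e+04 = 6.66e+04 rad/s.
Step 2 — Component impedances:
  R1: Z = R = 10 Ω
  L: Z = jωL = j·6.66e+04·0.00147 = 0 + j97.9 Ω
  C: Z = 1/(jωC) = -j/(ω·C) = 0 - j47.97 Ω
Step 3 — Parallel branch: L || C = 1/(1/L + 1/C) = 0 - j94.05 Ω.
Step 4 — Series with R1: Z_total = R1 + (L || C) = 10 - j94.05 Ω = 94.58∠-83.9° Ω.
Step 5 — Power factor: PF = cos(φ) = Re(Z)/|Z| = 10/94.58 = 0.1057.
Step 6 — Type: Im(Z) = -94.05 ⇒ leading (phase φ = -83.9°).

PF = 0.1057 (leading, φ = -83.9°)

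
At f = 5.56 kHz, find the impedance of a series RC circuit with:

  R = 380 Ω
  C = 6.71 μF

Step 1 — Angular frequency: ω = 2π·f = 2π·5560 = 3.493e+04 rad/s.
Step 2 — Component impedances:
  R: Z = R = 380 Ω
  C: Z = 1/(jωC) = -j/(ω·C) = 0 - j4.266 Ω
Step 3 — Series combination: Z_total = R + C = 380 - j4.266 Ω = 380∠-0.6° Ω.

Z = 380 - j4.266 Ω = 380∠-0.6° Ω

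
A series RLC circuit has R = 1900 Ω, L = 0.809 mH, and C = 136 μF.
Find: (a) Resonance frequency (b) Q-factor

Step 1 — Resonance condition Im(Z)=0 gives ω₀ = 1/√(LC).
Step 2 — ω₀ = 1/√(0.000809·0.000136) = 3015 rad/s.
Step 3 — f₀ = ω₀/(2π) = 479.8 Hz.
Step 4 — Series Q: Q = ω₀L/R = 3015·0.000809/1900 = 0.001284.

(a) f₀ = 479.8 Hz  (b) Q = 0.001284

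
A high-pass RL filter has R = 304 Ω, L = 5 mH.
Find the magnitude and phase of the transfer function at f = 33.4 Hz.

Step 1 — Angular frequency: ω = 2π·33.4 = 209.9 rad/s.
Step 2 — Transfer function: H(jω) = jωL/(R + jωL).
Step 3 — Numerator jωL = j·1.049; denominator R + jωL = 304 + j1.049.
Step 4 — H = 1.191e-05 + j0.003452.
Step 5 — Magnitude: |H| = 0.003452 (-49.2 dB); phase: φ = 89.8°.

|H| = 0.003452 (-49.2 dB), φ = 89.8°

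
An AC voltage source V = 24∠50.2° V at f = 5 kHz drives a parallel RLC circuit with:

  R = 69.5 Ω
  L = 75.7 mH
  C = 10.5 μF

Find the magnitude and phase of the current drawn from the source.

Step 1 — Angular frequency: ω = 2π·f = 2π·5000 = 3.142e+04 rad/s.
Step 2 — Component impedances:
  R: Z = R = 69.5 Ω
  L: Z = jωL = j·3.142e+04·0.0757 = 0 + j2378 Ω
  C: Z = 1/(jωC) = -j/(ω·C) = 0 - j3.032 Ω
Step 3 — Parallel combination: 1/Z_total = 1/R + 1/L + 1/C; Z_total = 0.1323 - j3.03 Ω = 3.033∠-87.5° Ω.
Step 4 — Source phasor: V = 24∠50.2° V = 15.36 + j18.44 V.
Step 5 — Ohm's law: I = V / Z_total = (15.36 + j18.44) / (0.1323 - j3.03) = -5.854 + j5.326 A.
Step 6 — Convert to polar: |I| = 7.914 A, ∠I = 137.7°.

I = 7.914∠137.7° A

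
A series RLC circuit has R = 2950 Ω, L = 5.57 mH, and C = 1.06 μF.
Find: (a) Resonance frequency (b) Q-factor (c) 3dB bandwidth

Step 1 — Resonance: ω₀ = 1/√(LC) = 1/√(0.00557·1.06e-06) = 1.301e+04 rad/s.
Step 2 — f₀ = ω₀/(2π) = 2071 Hz.
Step 3 — Series Q: Q = ω₀L/R = 1.301e+04·0.00557/2950 = 0.02457.
Step 4 — Bandwidth: Δω = ω₀/Q = 5.296e+05 rad/s; BW = Δω/(2π) = 8.429e+04 Hz.

(a) f₀ = 2071 Hz  (b) Q = 0.02457  (c) BW = 8.429e+04 Hz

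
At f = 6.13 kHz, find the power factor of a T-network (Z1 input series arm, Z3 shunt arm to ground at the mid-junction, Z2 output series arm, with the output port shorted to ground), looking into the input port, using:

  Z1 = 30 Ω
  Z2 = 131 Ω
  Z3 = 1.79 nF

Step 1 — Angular frequency: ω = 2π·f = 2π·6130 = 3.852e+04 rad/s.
Step 2 — Component impedances:
  Z1: Z = R = 30 Ω
  Z2: Z = R = 131 Ω
  Z3: Z = 1/(jωC) = -j/(ω·C) = 0 - j1.45e+04 Ω
Step 3 — With the output port shorted to ground, the output series arm Z2 runs from the junction to ground; the shunt arm Z3 also runs from the junction to ground. They appear in parallel: Z3 || Z2 = 131 - j1.183 Ω.
Step 4 — Series with input arm Z1: Z_in = Z1 + (Z3 || Z2) = 161 - j1.183 Ω = 161∠-0.4° Ω.
Step 5 — Power factor: PF = cos(φ) = Re(Z)/|Z| = 161/161 = 1.
Step 6 — Type: Im(Z) = -1.183 ⇒ leading (phase φ = -0.4°).

PF = 1 (leading, φ = -0.4°)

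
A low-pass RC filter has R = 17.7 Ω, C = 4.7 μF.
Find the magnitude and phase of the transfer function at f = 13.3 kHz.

Step 1 — Angular frequency: ω = 2π·1.33e+04 = 8.357e+04 rad/s.
Step 2 — Transfer function: H(jω) = 1/(1 + jωRC).
Step 3 — Denominator: 1 + jωRC = 1 + j·8.357e+04·17.7·4.7e-06 = 1 + j6.952.
Step 4 — H = 0.02027 - j0.1409.
Step 5 — Magnitude: |H| = 0.1424 (-16.9 dB); phase: φ = -81.8°.

|H| = 0.1424 (-16.9 dB), φ = -81.8°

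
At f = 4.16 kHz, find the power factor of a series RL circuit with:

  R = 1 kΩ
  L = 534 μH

Step 1 — Angular frequency: ω = 2π·f = 2π·4160 = 2.614e+04 rad/s.
Step 2 — Component impedances:
  R: Z = R = 1000 Ω
  L: Z = jωL = j·2.614e+04·0.000534 = 0 + j13.96 Ω
Step 3 — Series combination: Z_total = R + L = 1000 + j13.96 Ω = 1000∠0.8° Ω.
Step 4 — Power factor: PF = cos(φ) = Re(Z)/|Z| = 1000/1000.1 = 0.9999.
Step 5 — Type: Im(Z) = 13.96 ⇒ lagging (phase φ = 0.8°).

PF = 0.9999 (lagging, φ = 0.8°)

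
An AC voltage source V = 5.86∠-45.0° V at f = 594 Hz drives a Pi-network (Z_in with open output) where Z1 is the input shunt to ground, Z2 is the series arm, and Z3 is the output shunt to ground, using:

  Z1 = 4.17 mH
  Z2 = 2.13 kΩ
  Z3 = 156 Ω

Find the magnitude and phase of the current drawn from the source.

Step 1 — Angular frequency: ω = 2π·f = 2π·594 = 3732 rad/s.
Step 2 — Component impedances:
  Z1: Z = jωL = j·3732·0.00417 = 0 + j15.56 Ω
  Z2: Z = R = 2130 Ω
  Z3: Z = R = 156 Ω
Step 3 — With open output, the series arm Z2 and the output shunt Z3 appear in series to ground: Z2 + Z3 = 2286 Ω.
Step 4 — Parallel with input shunt Z1: Z_in = Z1 || (Z2 + Z3) = 0.106 + j15.56 Ω = 15.56∠89.6° Ω.
Step 5 — Source phasor: V = 5.86∠-45.0° V = 4.144 - j4.144 V.
Step 6 — Ohm's law: I = V / Z_total = (4.144 - j4.144) / (0.106 + j15.56) = -0.2644 - j0.2681 A.
Step 7 — Convert to polar: |I| = 0.3765 A, ∠I = -134.6°.

I = 0.3765∠-134.6° A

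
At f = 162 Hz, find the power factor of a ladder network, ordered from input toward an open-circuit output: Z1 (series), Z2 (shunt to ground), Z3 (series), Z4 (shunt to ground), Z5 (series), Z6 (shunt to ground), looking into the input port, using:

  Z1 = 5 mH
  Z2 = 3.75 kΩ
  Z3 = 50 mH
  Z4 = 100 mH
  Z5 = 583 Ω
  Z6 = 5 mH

Step 1 — Angular frequency: ω = 2π·f = 2π·162 = 1018 rad/s.
Step 2 — Component impedances:
  Z1: Z = jωL = j·1018·0.005 = 0 + j5.089 Ω
  Z2: Z = R = 3750 Ω
  Z3: Z = jωL = j·1018·0.05 = 0 + j50.89 Ω
  Z4: Z = jωL = j·1018·0.1 = 0 + j101.8 Ω
  Z5: Z = R = 583 Ω
  Z6: Z = jωL = j·1018·0.005 = 0 + j5.089 Ω
Step 3 — Ladder network (open output): work backward from the far end, alternating series and parallel combinations. Z_in = 22.99 + j153 Ω = 154.7∠81.5° Ω.
Step 4 — Power factor: PF = cos(φ) = Re(Z)/|Z| = 22.99/154.7 = 0.1486.
Step 5 — Type: Im(Z) = 153 ⇒ lagging (phase φ = 81.5°).

PF = 0.1486 (lagging, φ = 81.5°)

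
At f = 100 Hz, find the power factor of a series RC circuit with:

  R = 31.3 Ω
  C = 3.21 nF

Step 1 — Angular frequency: ω = 2π·f = 2π·100 = 628.3 rad/s.
Step 2 — Component impedances:
  R: Z = R = 31.3 Ω
  C: Z = 1/(jωC) = -j/(ω·C) = 0 - j4.958e+05 Ω
Step 3 — Series combination: Z_total = R + C = 31.3 - j4.958e+05 Ω = 4.958e+05∠-90.0° Ω.
Step 4 — Power factor: PF = cos(φ) = Re(Z)/|Z| = 31.3/4.958e+05 = 6.313e-05.
Step 5 — Type: Im(Z) = -4.958e+05 ⇒ leading (phase φ = -90.0°).

PF = 6.313e-05 (leading, φ = -90.0°)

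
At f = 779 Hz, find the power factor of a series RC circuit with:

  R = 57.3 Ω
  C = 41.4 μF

Step 1 — Angular frequency: ω = 2π·f = 2π·779 = 4895 rad/s.
Step 2 — Component impedances:
  R: Z = R = 57.3 Ω
  C: Z = 1/(jωC) = -j/(ω·C) = 0 - j4.935 Ω
Step 3 — Series combination: Z_total = R + C = 57.3 - j4.935 Ω = 57.51∠-4.9° Ω.
Step 4 — Power factor: PF = cos(φ) = Re(Z)/|Z| = 57.3/57.51 = 0.9963.
Step 5 — Type: Im(Z) = -4.935 ⇒ leading (phase φ = -4.9°).

PF = 0.9963 (leading, φ = -4.9°)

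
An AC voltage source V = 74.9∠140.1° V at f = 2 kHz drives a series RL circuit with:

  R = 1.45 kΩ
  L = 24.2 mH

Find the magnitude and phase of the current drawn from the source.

Step 1 — Angular frequency: ω = 2π·f = 2π·2000 = 1.257e+04 rad/s.
Step 2 — Component impedances:
  R: Z = R = 1450 Ω
  L: Z = jωL = j·1.257e+04·0.0242 = 0 + j304.1 Ω
Step 3 — Series combination: Z_total = R + L = 1450 + j304.1 Ω = 1482∠11.8° Ω.
Step 4 — Source phasor: V = 74.9∠140.1° V = -57.46 + j48.04 V.
Step 5 — Ohm's law: I = V / Z_total = (-57.46 + j48.04) / (1450 + j304.1) = -0.0313 + j0.0397 A.
Step 6 — Convert to polar: |I| = 0.05056 A, ∠I = 128.3°.

I = 0.05056∠128.3° A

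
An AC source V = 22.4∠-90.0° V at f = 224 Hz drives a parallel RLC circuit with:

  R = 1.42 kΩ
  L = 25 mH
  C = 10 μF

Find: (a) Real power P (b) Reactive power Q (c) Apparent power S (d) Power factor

Step 1 — Angular frequency: ω = 2π·f = 2π·224 = 1407 rad/s.
Step 2 — Component impedances:
  R: Z = R = 1420 Ω
  L: Z = jωL = j·1407·0.025 = 0 + j35.19 Ω
  C: Z = 1/(jωC) = -j/(ω·C) = 0 - j71.05 Ω
Step 3 — Parallel combination: 1/Z_total = 1/R + 1/L + 1/C; Z_total = 3.413 + j69.54 Ω = 69.62∠87.2° Ω.
Step 4 — Source phasor: V = 22.4∠-90.0° V = 0 - j22.4 V.
Step 5 — Current: I = V / Z = -0.3214 - j0.01577 A = 0.3217∠-177.2° A.
Step 6 — Complex power: S = V·I* = 0.3534 + j7.198 VA.
Step 7 — Real power: P = Re(S) = 0.3534 W.
Step 8 — Reactive power: Q = Im(S) = 7.198 VAR.
Step 9 — Apparent power: |S| = 7.207 VA.
Step 10 — Power factor: PF = P/|S| = 0.04903 (lagging).

(a) P = 0.3534 W  (b) Q = 7.198 VAR  (c) S = 7.207 VA  (d) PF = 0.04903 (lagging)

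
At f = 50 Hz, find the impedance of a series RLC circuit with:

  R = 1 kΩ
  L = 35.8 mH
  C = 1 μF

Step 1 — Angular frequency: ω = 2π·f = 2π·50 = 314.2 rad/s.
Step 2 — Component impedances:
  R: Z = R = 1000 Ω
  L: Z = jωL = j·314.2·0.0358 = 0 + j11.25 Ω
  C: Z = 1/(jωC) = -j/(ω·C) = 0 - j3183 Ω
Step 3 — Series combination: Z_total = R + L + C = 1000 - j3172 Ω = 3326∠-72.5° Ω.

Z = 1000 - j3172 Ω = 3326∠-72.5° Ω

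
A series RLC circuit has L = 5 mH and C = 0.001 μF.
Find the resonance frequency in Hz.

Step 1 — Resonance condition Im(Z)=0 gives ω₀ = 1/√(LC).
Step 2 — ω₀ = 1/√(0.005·1e-09) = 4.472e+05 rad/s.
Step 3 — f₀ = ω₀/(2π) = 7.118e+04 Hz.

f₀ = 7.118e+04 Hz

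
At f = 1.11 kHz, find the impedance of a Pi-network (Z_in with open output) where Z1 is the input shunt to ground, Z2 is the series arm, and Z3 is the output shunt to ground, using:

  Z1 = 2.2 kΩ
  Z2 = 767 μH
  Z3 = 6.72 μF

Step 1 — Angular frequency: ω = 2π·f = 2π·1110 = 6974 rad/s.
Step 2 — Component impedances:
  Z1: Z = R = 2200 Ω
  Z2: Z = jωL = j·6974·0.000767 = 0 + j5.349 Ω
  Z3: Z = 1/(jωC) = -j/(ω·C) = 0 - j21.34 Ω
Step 3 — With open output, the series arm Z2 and the output shunt Z3 appear in series to ground: Z2 + Z3 = 0 - j15.99 Ω.
Step 4 — Parallel with input shunt Z1: Z_in = Z1 || (Z2 + Z3) = 0.1162 - j15.99 Ω = 15.99∠-89.6° Ω.

Z = 0.1162 - j15.99 Ω = 15.99∠-89.6° Ω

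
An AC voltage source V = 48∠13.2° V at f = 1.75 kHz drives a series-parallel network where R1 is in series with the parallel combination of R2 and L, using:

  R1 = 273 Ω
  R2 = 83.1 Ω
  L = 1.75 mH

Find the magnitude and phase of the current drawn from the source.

Step 1 — Angular frequency: ω = 2π·f = 2π·1750 = 1.1e+04 rad/s.
Step 2 — Component impedances:
  R1: Z = R = 273 Ω
  R2: Z = R = 83.1 Ω
  L: Z = jωL = j·1.1e+04·0.00175 = 0 + j19.24 Ω
Step 3 — Parallel branch: R2 || L = 1/(1/R2 + 1/L) = 4.229 + j18.26 Ω.
Step 4 — Series with R1: Z_total = R1 + (R2 || L) = 277.2 + j18.26 Ω = 277.8∠3.8° Ω.
Step 5 — Source phasor: V = 48∠13.2° V = 46.73 + j10.96 V.
Step 6 — Ohm's law: I = V / Z_total = (46.73 + j10.96) / (277.2 + j18.26) = 0.1704 + j0.02831 A.
Step 7 — Convert to polar: |I| = 0.1728 A, ∠I = 9.4°.

I = 0.1728∠9.4° A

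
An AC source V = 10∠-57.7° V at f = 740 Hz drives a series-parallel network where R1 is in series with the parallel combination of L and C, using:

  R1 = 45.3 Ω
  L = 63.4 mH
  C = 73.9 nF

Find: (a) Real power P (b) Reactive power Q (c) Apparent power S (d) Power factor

Step 1 — Angular frequency: ω = 2π·f = 2π·740 = 4650 rad/s.
Step 2 — Component impedances:
  R1: Z = R = 45.3 Ω
  L: Z = jωL = j·4650·0.0634 = 0 + j294.8 Ω
  C: Z = 1/(jωC) = -j/(ω·C) = 0 - j2910 Ω
Step 3 — Parallel branch: L || C = 1/(1/L + 1/C) = 0 + j328 Ω.
Step 4 — Series with R1: Z_total = R1 + (L || C) = 45.3 + j328 Ω = 331.1∠82.1° Ω.
Step 5 — Source phasor: V = 10∠-57.7° V = 5.344 - j8.453 V.
Step 6 — Current: I = V / Z = -0.02308 - j0.01948 A = 0.0302∠-139.8° A.
Step 7 — Complex power: S = V·I* = 0.04132 + j0.2992 VA.
Step 8 — Real power: P = Re(S) = 0.04132 W.
Step 9 — Reactive power: Q = Im(S) = 0.2992 VAR.
Step 10 — Apparent power: |S| = 0.302 VA.
Step 11 — Power factor: PF = P/|S| = 0.1368 (lagging).

(a) P = 0.04132 W  (b) Q = 0.2992 VAR  (c) S = 0.302 VA  (d) PF = 0.1368 (lagging)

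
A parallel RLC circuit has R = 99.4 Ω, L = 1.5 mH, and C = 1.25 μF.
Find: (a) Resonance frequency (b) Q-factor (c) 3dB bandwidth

Step 1 — Resonance: ω₀ = 1/√(LC) = 1/√(0.0015·1.25e-06) = 2.309e+04 rad/s.
Step 2 — f₀ = ω₀/(2π) = 3676 Hz.
Step 3 — Parallel Q: Q = R/(ω₀L) = 99.4/(2.309e+04·0.0015) = 2.869.
Step 4 — Bandwidth: Δω = ω₀/Q = 8048 rad/s; BW = Δω/(2π) = 1281 Hz.

(a) f₀ = 3676 Hz  (b) Q = 2.869  (c) BW = 1281 Hz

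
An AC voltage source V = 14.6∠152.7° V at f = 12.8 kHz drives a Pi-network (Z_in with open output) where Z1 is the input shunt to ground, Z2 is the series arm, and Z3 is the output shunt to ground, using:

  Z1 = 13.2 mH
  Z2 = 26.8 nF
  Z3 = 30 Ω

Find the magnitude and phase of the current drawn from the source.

Step 1 — Angular frequency: ω = 2π·f = 2π·1.28e+04 = 8.042e+04 rad/s.
Step 2 — Component impedances:
  Z1: Z = jωL = j·8.042e+04·0.0132 = 0 + j1062 Ω
  Z2: Z = 1/(jωC) = -j/(ω·C) = 0 - j464 Ω
  Z3: Z = R = 30 Ω
Step 3 — With open output, the series arm Z2 and the output shunt Z3 appear in series to ground: Z2 + Z3 = 30 - j464 Ω.
Step 4 — Parallel with input shunt Z1: Z_in = Z1 || (Z2 + Z3) = 94.42 - j819.4 Ω = 824.8∠-83.4° Ω.
Step 5 — Source phasor: V = 14.6∠152.7° V = -12.97 + j6.696 V.
Step 6 — Ohm's law: I = V / Z_total = (-12.97 + j6.696) / (94.42 - j819.4) = -0.009866 - j0.0147 A.
Step 7 — Convert to polar: |I| = 0.0177 A, ∠I = -123.9°.

I = 0.0177∠-123.9° A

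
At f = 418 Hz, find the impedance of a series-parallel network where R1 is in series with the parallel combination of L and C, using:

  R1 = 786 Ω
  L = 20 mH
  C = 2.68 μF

Step 1 — Angular frequency: ω = 2π·f = 2π·418 = 2626 rad/s.
Step 2 — Component impedances:
  R1: Z = R = 786 Ω
  L: Z = jωL = j·2626·0.02 = 0 + j52.53 Ω
  C: Z = 1/(jωC) = -j/(ω·C) = 0 - j142.1 Ω
Step 3 — Parallel branch: L || C = 1/(1/L + 1/C) = 0 + j83.34 Ω.
Step 4 — Series with R1: Z_total = R1 + (L || C) = 786 + j83.34 Ω = 790.4∠6.1° Ω.

Z = 786 + j83.34 Ω = 790.4∠6.1° Ω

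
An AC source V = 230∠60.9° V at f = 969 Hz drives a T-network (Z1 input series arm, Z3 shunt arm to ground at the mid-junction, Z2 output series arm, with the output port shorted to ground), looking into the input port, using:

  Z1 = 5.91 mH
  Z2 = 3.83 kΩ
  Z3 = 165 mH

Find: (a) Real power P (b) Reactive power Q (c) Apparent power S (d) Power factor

Step 1 — Angular frequency: ω = 2π·f = 2π·969 = 6088 rad/s.
Step 2 — Component impedances:
  Z1: Z = jωL = j·6088·0.00591 = 0 + j35.98 Ω
  Z2: Z = R = 3830 Ω
  Z3: Z = jωL = j·6088·0.165 = 0 + j1005 Ω
Step 3 — With the output port shorted to ground, the output series arm Z2 runs from the junction to ground; the shunt arm Z3 also runs from the junction to ground. They appear in parallel: Z3 || Z2 = 246.5 + j939.9 Ω.
Step 4 — Series with input arm Z1: Z_in = Z1 + (Z3 || Z2) = 246.5 + j975.9 Ω = 1007∠75.8° Ω.
Step 5 — Source phasor: V = 230∠60.9° V = 111.9 + j201 V.
Step 6 — Current: I = V / Z = 0.2208 - j0.05884 A = 0.2285∠-14.9° A.
Step 7 — Complex power: S = V·I* = 12.87 + j50.95 VA.
Step 8 — Real power: P = Re(S) = 12.87 W.
Step 9 — Reactive power: Q = Im(S) = 50.95 VAR.
Step 10 — Apparent power: |S| = 52.56 VA.
Step 11 — Power factor: PF = P/|S| = 0.2449 (lagging).

(a) P = 12.87 W  (b) Q = 50.95 VAR  (c) S = 52.56 VA  (d) PF = 0.2449 (lagging)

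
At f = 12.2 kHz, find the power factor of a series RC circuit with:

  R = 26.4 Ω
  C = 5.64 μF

Step 1 — Angular frequency: ω = 2π·f = 2π·1.22e+04 = 7.665e+04 rad/s.
Step 2 — Component impedances:
  R: Z = R = 26.4 Ω
  C: Z = 1/(jωC) = -j/(ω·C) = 0 - j2.313 Ω
Step 3 — Series combination: Z_total = R + C = 26.4 - j2.313 Ω = 26.5∠-5.0° Ω.
Step 4 — Power factor: PF = cos(φ) = Re(Z)/|Z| = 26.4/26.5 = 0.9962.
Step 5 — Type: Im(Z) = -2.313 ⇒ leading (phase φ = -5.0°).

PF = 0.9962 (leading, φ = -5.0°)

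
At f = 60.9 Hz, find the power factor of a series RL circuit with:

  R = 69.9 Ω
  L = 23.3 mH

Step 1 — Angular frequency: ω = 2π·f = 2π·60.9 = 382.6 rad/s.
Step 2 — Component impedances:
  R: Z = R = 69.9 Ω
  L: Z = jωL = j·382.6·0.0233 = 0 + j8.916 Ω
Step 3 — Series combination: Z_total = R + L = 69.9 + j8.916 Ω = 70.47∠7.3° Ω.
Step 4 — Power factor: PF = cos(φ) = Re(Z)/|Z| = 69.9/70.466 = 0.992.
Step 5 — Type: Im(Z) = 8.916 ⇒ lagging (phase φ = 7.3°).

PF = 0.992 (lagging, φ = 7.3°)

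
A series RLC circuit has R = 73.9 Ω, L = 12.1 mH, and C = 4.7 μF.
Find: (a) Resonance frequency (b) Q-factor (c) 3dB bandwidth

Step 1 — Resonance condition Im(Z)=0 gives ω₀ = 1/√(LC).
Step 2 — ω₀ = 1/√(0.0121·4.7e-06) = 4193 rad/s.
Step 3 — f₀ = ω₀/(2π) = 667.4 Hz.
Step 4 — Series Q: Q = ω₀L/R = 4193·0.0121/73.9 = 0.6866.
Step 5 — 3dB bandwidth: Δω = ω₀/Q = 6107 rad/s; BW = Δω/(2π) = 972 Hz.

(a) f₀ = 667.4 Hz  (b) Q = 0.6866  (c) BW = 972 Hz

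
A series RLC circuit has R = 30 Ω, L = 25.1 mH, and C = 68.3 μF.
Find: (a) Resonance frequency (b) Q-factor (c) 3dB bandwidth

Step 1 — Resonance condition Im(Z)=0 gives ω₀ = 1/√(LC).
Step 2 — ω₀ = 1/√(0.0251·6.83e-05) = 763.8 rad/s.
Step 3 — f₀ = ω₀/(2π) = 121.6 Hz.
Step 4 — Series Q: Q = ω₀L/R = 763.8·0.0251/30 = 0.639.
Step 5 — 3dB bandwidth: Δω = ω₀/Q = 1195 rad/s; BW = Δω/(2π) = 190.2 Hz.

(a) f₀ = 121.6 Hz  (b) Q = 0.639  (c) BW = 190.2 Hz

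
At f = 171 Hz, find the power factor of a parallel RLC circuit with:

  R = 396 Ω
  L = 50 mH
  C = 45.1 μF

Step 1 — Angular frequency: ω = 2π·f = 2π·171 = 1074 rad/s.
Step 2 — Component impedances:
  R: Z = R = 396 Ω
  L: Z = jωL = j·1074·0.05 = 0 + j53.72 Ω
  C: Z = 1/(jωC) = -j/(ω·C) = 0 - j20.64 Ω
Step 3 — Parallel combination: 1/Z_total = 1/R + 1/L + 1/C; Z_total = 2.815 - j33.27 Ω = 33.39∠-85.2° Ω.
Step 4 — Power factor: PF = cos(φ) = Re(Z)/|Z| = 2.8155/33.391 = 0.08432.
Step 5 — Type: Im(Z) = -33.27 ⇒ leading (phase φ = -85.2°).

PF = 0.08432 (leading, φ = -85.2°)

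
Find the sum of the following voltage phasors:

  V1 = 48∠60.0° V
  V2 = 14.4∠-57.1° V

Step 1 — Convert each phasor to rectangular form:
  V1 = 48·(cos(60.0°) + j·sin(60.0°)) = 24 + j41.57 V
  V2 = 14.4·(cos(-57.1°) + j·sin(-57.1°)) = 7.822 - j12.09 V
Step 2 — Sum components: V_total = 31.82 + j29.48 V.
Step 3 — Convert to polar: |V_total| = 43.38 V, ∠V_total = 42.8°.

V_total = 43.38∠42.8° V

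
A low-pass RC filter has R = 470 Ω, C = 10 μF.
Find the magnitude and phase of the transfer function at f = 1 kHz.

Step 1 — Angular frequency: ω = 2π·1000 = 6283 rad/s.
Step 2 — Transfer function: H(jω) = 1/(1 + jωRC).
Step 3 — Denominator: 1 + jωRC = 1 + j·6283·470·1e-05 = 1 + j29.53.
Step 4 — H = 0.001145 - j0.03382.
Step 5 — Magnitude: |H| = 0.03384 (-29.4 dB); phase: φ = -88.1°.

|H| = 0.03384 (-29.4 dB), φ = -88.1°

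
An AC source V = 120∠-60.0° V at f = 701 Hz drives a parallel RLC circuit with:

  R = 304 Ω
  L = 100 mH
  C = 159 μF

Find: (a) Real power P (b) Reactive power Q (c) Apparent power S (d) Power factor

Step 1 — Angular frequency: ω = 2π·f = 2π·701 = 4405 rad/s.
Step 2 — Component impedances:
  R: Z = R = 304 Ω
  L: Z = jωL = j·4405·0.1 = 0 + j440.5 Ω
  C: Z = 1/(jωC) = -j/(ω·C) = 0 - j1.428 Ω
Step 3 — Parallel combination: 1/Z_total = 1/R + 1/L + 1/C; Z_total = 0.006751 - j1.433 Ω = 1.433∠-89.7° Ω.
Step 4 — Source phasor: V = 120∠-60.0° V = 60 - j103.9 V.
Step 5 — Current: I = V / Z = 72.74 + j41.54 A = 83.77∠29.7° A.
Step 6 — Complex power: S = V·I* = 47.37 - j1.005e+04 VA.
Step 7 — Real power: P = Re(S) = 47.37 W.
Step 8 — Reactive power: Q = Im(S) = -1.005e+04 VAR.
Step 9 — Apparent power: |S| = 1.005e+04 VA.
Step 10 — Power factor: PF = P/|S| = 0.004712 (leading).

(a) P = 47.37 W  (b) Q = -1.005e+04 VAR  (c) S = 1.005e+04 VA  (d) PF = 0.004712 (leading)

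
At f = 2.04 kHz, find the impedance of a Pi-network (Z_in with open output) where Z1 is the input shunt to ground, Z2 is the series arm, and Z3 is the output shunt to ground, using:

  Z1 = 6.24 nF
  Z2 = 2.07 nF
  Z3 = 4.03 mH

Step 1 — Angular frequency: ω = 2π·f = 2π·2040 = 1.282e+04 rad/s.
Step 2 — Component impedances:
  Z1: Z = 1/(jωC) = -j/(ω·C) = 0 - j1.25e+04 Ω
  Z2: Z = 1/(jωC) = -j/(ω·C) = 0 - j3.769e+04 Ω
  Z3: Z = jωL = j·1.282e+04·0.00403 = 0 + j51.66 Ω
Step 3 — With open output, the series arm Z2 and the output shunt Z3 appear in series to ground: Z2 + Z3 = 0 - j3.764e+04 Ω.
Step 4 — Parallel with input shunt Z1: Z_in = Z1 || (Z2 + Z3) = 0 - j9385 Ω = 9385∠-90.0° Ω.

Z = 0 - j9385 Ω = 9385∠-90.0° Ω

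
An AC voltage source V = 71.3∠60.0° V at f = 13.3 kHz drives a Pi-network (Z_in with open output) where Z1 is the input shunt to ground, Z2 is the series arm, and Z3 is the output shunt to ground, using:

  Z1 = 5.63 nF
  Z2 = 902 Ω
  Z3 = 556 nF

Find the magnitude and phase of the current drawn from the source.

Step 1 — Angular frequency: ω = 2π·f = 2π·1.33e+04 = 8.357e+04 rad/s.
Step 2 — Component impedances:
  Z1: Z = 1/(jωC) = -j/(ω·C) = 0 - j2125 Ω
  Z2: Z = R = 902 Ω
  Z3: Z = 1/(jωC) = -j/(ω·C) = 0 - j21.52 Ω
Step 3 — With open output, the series arm Z2 and the output shunt Z3 appear in series to ground: Z2 + Z3 = 902 - j21.52 Ω.
Step 4 — Parallel with input shunt Z1: Z_in = Z1 || (Z2 + Z3) = 751.4 - j337 Ω = 823.5∠-24.2° Ω.
Step 5 — Source phasor: V = 71.3∠60.0° V = 35.65 + j61.75 V.
Step 6 — Ohm's law: I = V / Z_total = (35.65 + j61.75) / (751.4 - j337) = 0.008817 + j0.08613 A.
Step 7 — Convert to polar: |I| = 0.08658 A, ∠I = 84.2°.

I = 0.08658∠84.2° A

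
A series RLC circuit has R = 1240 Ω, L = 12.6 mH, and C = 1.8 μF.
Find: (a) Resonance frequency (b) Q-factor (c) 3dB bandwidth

Step 1 — Resonance: ω₀ = 1/√(LC) = 1/√(0.0126·1.8e-06) = 6640 rad/s.
Step 2 — f₀ = ω₀/(2π) = 1057 Hz.
Step 3 — Series Q: Q = ω₀L/R = 6640·0.0126/1240 = 0.06747.
Step 4 — Bandwidth: Δω = ω₀/Q = 9.841e+04 rad/s; BW = Δω/(2π) = 1.566e+04 Hz.

(a) f₀ = 1057 Hz  (b) Q = 0.06747  (c) BW = 1.566e+04 Hz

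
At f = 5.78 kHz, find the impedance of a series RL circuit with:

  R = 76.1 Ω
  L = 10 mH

Step 1 — Angular frequency: ω = 2π·f = 2π·5780 = 3.632e+04 rad/s.
Step 2 — Component impedances:
  R: Z = R = 76.1 Ω
  L: Z = jωL = j·3.632e+04·0.01 = 0 + j363.2 Ω
Step 3 — Series combination: Z_total = R + L = 76.1 + j363.2 Ω = 371.1∠78.2° Ω.

Z = 76.1 + j363.2 Ω = 371.1∠78.2° Ω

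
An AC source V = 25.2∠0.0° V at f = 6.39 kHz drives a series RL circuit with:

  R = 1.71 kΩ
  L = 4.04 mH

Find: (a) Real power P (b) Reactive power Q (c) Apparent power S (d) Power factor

Step 1 — Angular frequency: ω = 2π·f = 2π·6390 = 4.015e+04 rad/s.
Step 2 — Component impedances:
  R: Z = R = 1710 Ω
  L: Z = jωL = j·4.015e+04·0.00404 = 0 + j162.2 Ω
Step 3 — Series combination: Z_total = R + L = 1710 + j162.2 Ω = 1718∠5.4° Ω.
Step 4 — Source phasor: V = 25.2∠0.0° V = 25.2 V.
Step 5 — Current: I = V / Z = 0.01461 - j0.001385 A = 0.01467∠-5.4° A.
Step 6 — Complex power: S = V·I* = 0.3681 + j0.03491 VA.
Step 7 — Real power: P = Re(S) = 0.3681 W.
Step 8 — Reactive power: Q = Im(S) = 0.03491 VAR.
Step 9 — Apparent power: |S| = 0.3697 VA.
Step 10 — Power factor: PF = P/|S| = 0.9955 (lagging).

(a) P = 0.3681 W  (b) Q = 0.03491 VAR  (c) S = 0.3697 VA  (d) PF = 0.9955 (lagging)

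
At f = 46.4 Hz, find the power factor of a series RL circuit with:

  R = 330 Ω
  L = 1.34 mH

Step 1 — Angular frequency: ω = 2π·f = 2π·46.4 = 291.5 rad/s.
Step 2 — Component impedances:
  R: Z = R = 330 Ω
  L: Z = jωL = j·291.5·0.00134 = 0 + j0.3907 Ω
Step 3 — Series combination: Z_total = R + L = 330 + j0.3907 Ω = 330∠0.1° Ω.
Step 4 — Power factor: PF = cos(φ) = Re(Z)/|Z| = 330/330 = 1.
Step 5 — Type: Im(Z) = 0.3907 ⇒ lagging (phase φ = 0.1°).

PF = 1 (lagging, φ = 0.1°)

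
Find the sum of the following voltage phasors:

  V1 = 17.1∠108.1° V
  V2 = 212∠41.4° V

Step 1 — Convert each phasor to rectangular form:
  V1 = 17.1·(cos(108.1°) + j·sin(108.1°)) = -5.313 + j16.25 V
  V2 = 212·(cos(41.4°) + j·sin(41.4°)) = 159 + j140.2 V
Step 2 — Sum components: V_total = 153.7 + j156.5 V.
Step 3 — Convert to polar: |V_total| = 219.3 V, ∠V_total = 45.5°.

V_total = 219.3∠45.5° V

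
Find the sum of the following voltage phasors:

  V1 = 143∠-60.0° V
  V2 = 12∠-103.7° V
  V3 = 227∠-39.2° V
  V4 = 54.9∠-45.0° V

Step 1 — Convert each phasor to rectangular form:
  V1 = 143·(cos(-60.0°) + j·sin(-60.0°)) = 71.5 - j123.8 V
  V2 = 12·(cos(-103.7°) + j·sin(-103.7°)) = -2.842 - j11.66 V
  V3 = 227·(cos(-39.2°) + j·sin(-39.2°)) = 175.9 - j143.5 V
  V4 = 54.9·(cos(-45.0°) + j·sin(-45.0°)) = 38.82 - j38.82 V
Step 2 — Sum components: V_total = 283.4 - j317.8 V.
Step 3 — Convert to polar: |V_total| = 425.8 V, ∠V_total = -48.3°.

V_total = 425.8∠-48.3° V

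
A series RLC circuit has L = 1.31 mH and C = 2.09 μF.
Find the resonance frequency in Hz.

Step 1 — Resonance condition Im(Z)=0 gives ω₀ = 1/√(LC).
Step 2 — ω₀ = 1/√(0.00131·2.09e-06) = 1.911e+04 rad/s.
Step 3 — f₀ = ω₀/(2π) = 3042 Hz.

f₀ = 3042 Hz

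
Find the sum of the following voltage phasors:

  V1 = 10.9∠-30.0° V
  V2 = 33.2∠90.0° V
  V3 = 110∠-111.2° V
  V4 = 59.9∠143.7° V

Step 1 — Convert each phasor to rectangular form:
  V1 = 10.9·(cos(-30.0°) + j·sin(-30.0°)) = 9.44 - j5.45 V
  V2 = 33.2·(cos(90.0°) + j·sin(90.0°)) = 0 + j33.2 V
  V3 = 110·(cos(-111.2°) + j·sin(-111.2°)) = -39.78 - j102.6 V
  V4 = 59.9·(cos(143.7°) + j·sin(143.7°)) = -48.28 + j35.46 V
Step 2 — Sum components: V_total = -78.61 - j39.34 V.
Step 3 — Convert to polar: |V_total| = 87.91 V, ∠V_total = -153.4°.

V_total = 87.91∠-153.4° V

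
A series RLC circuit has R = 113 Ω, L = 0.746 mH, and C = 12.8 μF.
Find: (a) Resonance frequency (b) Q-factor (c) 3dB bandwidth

Step 1 — Resonance: ω₀ = 1/√(LC) = 1/√(0.000746·1.28e-05) = 1.023e+04 rad/s.
Step 2 — f₀ = ω₀/(2π) = 1629 Hz.
Step 3 — Series Q: Q = ω₀L/R = 1.023e+04·0.000746/113 = 0.06756.
Step 4 — Bandwidth: Δω = ω₀/Q = 1.515e+05 rad/s; BW = Δω/(2π) = 2.411e+04 Hz.

(a) f₀ = 1629 Hz  (b) Q = 0.06756  (c) BW = 2.411e+04 Hz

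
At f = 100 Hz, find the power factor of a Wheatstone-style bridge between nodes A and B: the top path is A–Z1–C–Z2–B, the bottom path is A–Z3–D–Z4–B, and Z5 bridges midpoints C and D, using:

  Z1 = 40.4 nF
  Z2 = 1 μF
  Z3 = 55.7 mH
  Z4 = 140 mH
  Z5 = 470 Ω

Step 1 — Angular frequency: ω = 2π·f = 2π·100 = 628.3 rad/s.
Step 2 — Component impedances:
  Z1: Z = 1/(jωC) = -j/(ω·C) = 0 - j3.939e+04 Ω
  Z2: Z = 1/(jωC) = -j/(ω·C) = 0 - j1592 Ω
  Z3: Z = jωL = j·628.3·0.0557 = 0 + j35 Ω
  Z4: Z = jωL = j·628.3·0.14 = 0 + j87.96 Ω
  Z5: Z = R = 470 Ω
Step 3 — Bridge requires nodal analysis (the Z5 bridge couples midpoints C and D, so the two paths cannot be reduced to a simple series/parallel combination). Setting node B to ground and injecting 1 A at node A, the 3-node admittance system at A, C, D solves to V_A = Z_AB = 1.411 + j127.7 Ω = 127.7∠89.4° Ω.
Step 4 — Power factor: PF = cos(φ) = Re(Z)/|Z| = 1.411/127.7 = 0.01105.
Step 5 — Type: Im(Z) = 127.7 ⇒ lagging (phase φ = 89.4°).

PF = 0.01105 (lagging, φ = 89.4°)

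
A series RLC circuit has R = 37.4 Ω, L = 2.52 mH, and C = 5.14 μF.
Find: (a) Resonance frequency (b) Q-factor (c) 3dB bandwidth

Step 1 — Resonance: ω₀ = 1/√(LC) = 1/√(0.00252·5.14e-06) = 8787 rad/s.
Step 2 — f₀ = ω₀/(2π) = 1398 Hz.
Step 3 — Series Q: Q = ω₀L/R = 8787·0.00252/37.4 = 0.592.
Step 4 — Bandwidth: Δω = ω₀/Q = 1.484e+04 rad/s; BW = Δω/(2π) = 2362 Hz.

(a) f₀ = 1398 Hz  (b) Q = 0.592  (c) BW = 2362 Hz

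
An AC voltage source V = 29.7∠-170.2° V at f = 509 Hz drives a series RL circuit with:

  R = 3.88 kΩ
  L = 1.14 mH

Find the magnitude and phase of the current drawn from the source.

Step 1 — Angular frequency: ω = 2π·f = 2π·509 = 3198 rad/s.
Step 2 — Component impedances:
  R: Z = R = 3880 Ω
  L: Z = jωL = j·3198·0.00114 = 0 + j3.646 Ω
Step 3 — Series combination: Z_total = R + L = 3880 + j3.646 Ω = 3880∠0.1° Ω.
Step 4 — Source phasor: V = 29.7∠-170.2° V = -29.27 - j5.055 V.
Step 5 — Ohm's law: I = V / Z_total = (-29.27 - j5.055) / (3880 + j3.646) = -0.007544 - j0.001296 A.
Step 6 — Convert to polar: |I| = 0.007655 A, ∠I = -170.3°.

I = 0.007655∠-170.3° A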